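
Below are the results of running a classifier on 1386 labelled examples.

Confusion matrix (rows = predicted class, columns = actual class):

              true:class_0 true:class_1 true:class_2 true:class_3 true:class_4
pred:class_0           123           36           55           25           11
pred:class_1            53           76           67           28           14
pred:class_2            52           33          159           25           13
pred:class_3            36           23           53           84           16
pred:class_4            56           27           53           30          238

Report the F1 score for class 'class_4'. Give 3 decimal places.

0.684

F1 score = 2·TP/(2·TP+FP+FN).
class_4: TP=238, FP=56+27+53+30=166, FN=11+14+13+16=54 → 476/696 = 0.6839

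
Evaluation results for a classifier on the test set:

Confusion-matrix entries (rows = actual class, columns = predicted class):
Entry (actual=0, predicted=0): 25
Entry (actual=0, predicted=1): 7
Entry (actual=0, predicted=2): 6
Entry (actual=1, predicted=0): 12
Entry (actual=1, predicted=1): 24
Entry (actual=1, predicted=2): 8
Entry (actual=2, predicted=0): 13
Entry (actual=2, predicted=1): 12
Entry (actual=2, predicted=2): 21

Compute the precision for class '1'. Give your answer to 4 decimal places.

0.5581

Treat '1' as positive and all other classes as negative.
precision = TP/(TP+FP).
1: TP=24, FP=7+12=19 → 24/43 = 0.55814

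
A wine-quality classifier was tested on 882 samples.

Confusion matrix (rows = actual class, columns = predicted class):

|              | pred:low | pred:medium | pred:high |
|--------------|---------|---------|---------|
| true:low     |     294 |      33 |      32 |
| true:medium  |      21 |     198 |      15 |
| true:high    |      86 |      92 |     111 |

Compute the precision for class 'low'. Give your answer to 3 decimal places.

0.733

One-vs-rest for 'low': TP = diagonal; FP = other classes predicted 'low'; FN = 'low' predicted as other.
precision = TP/(TP+FP).
low: TP=294, FP=21+86=107 → 294/401 = 0.7332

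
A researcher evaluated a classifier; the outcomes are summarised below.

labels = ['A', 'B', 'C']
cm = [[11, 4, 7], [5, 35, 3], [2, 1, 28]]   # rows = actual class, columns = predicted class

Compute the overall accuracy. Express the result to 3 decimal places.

0.771

Accuracy = trace / total = (11+35+28=74) / 96 = 74/96 = 0.771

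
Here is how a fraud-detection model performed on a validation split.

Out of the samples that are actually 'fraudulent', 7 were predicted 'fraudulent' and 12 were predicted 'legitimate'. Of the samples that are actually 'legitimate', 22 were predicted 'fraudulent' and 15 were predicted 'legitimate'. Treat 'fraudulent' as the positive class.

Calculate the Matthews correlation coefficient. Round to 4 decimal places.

MCC = (TP·TN − FP·FN) / √((TP+FP)(TP+FN)(TN+FP)(TN+FN))
Numerator = 7·15 − 22·12 = -159
Denominator = √(29·19·37·27) = √550449 = 741.9225
MCC = -159 / 741.9225 = -0.2143

-0.2143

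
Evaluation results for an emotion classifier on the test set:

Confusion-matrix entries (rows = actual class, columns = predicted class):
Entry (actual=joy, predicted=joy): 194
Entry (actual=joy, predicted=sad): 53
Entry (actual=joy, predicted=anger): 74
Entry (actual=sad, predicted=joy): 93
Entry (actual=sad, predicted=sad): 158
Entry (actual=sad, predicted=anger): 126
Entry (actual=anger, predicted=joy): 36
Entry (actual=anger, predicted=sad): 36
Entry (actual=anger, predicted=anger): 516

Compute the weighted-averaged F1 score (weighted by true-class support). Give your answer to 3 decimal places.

0.661

Per-class F1 score (2·TP/(2·TP+FP+FN)):
  joy: TP=194, FP=93+36=129, FN=53+74=127 → 388/644 = 0.6025
  sad: TP=158, FP=53+36=89, FN=93+126=219 → 316/624 = 0.5064
  anger: TP=516, FP=74+126=200, FN=36+36=72 → 1032/1304 = 0.7914
Weighted-F1 score = Σ (supportᵢ/N)·F1 scoreᵢ with N=1286: (321/1286)·0.6025 + (377/1286)·0.5064 + (588/1286)·0.7914 = 0.661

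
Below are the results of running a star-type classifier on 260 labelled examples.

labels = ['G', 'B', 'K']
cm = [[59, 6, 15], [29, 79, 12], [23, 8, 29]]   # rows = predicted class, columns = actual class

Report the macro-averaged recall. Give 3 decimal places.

0.633

Per-class recall (TP/(TP+FN)):
  G: TP=59, FN=29+23=52 → 59/111 = 0.5315
  B: TP=79, FN=6+8=14 → 79/93 = 0.8495
  K: TP=29, FN=15+12=27 → 29/56 = 0.5179
Macro-recall = mean = (0.5315 + 0.8495 + 0.5179) / 3 = 0.633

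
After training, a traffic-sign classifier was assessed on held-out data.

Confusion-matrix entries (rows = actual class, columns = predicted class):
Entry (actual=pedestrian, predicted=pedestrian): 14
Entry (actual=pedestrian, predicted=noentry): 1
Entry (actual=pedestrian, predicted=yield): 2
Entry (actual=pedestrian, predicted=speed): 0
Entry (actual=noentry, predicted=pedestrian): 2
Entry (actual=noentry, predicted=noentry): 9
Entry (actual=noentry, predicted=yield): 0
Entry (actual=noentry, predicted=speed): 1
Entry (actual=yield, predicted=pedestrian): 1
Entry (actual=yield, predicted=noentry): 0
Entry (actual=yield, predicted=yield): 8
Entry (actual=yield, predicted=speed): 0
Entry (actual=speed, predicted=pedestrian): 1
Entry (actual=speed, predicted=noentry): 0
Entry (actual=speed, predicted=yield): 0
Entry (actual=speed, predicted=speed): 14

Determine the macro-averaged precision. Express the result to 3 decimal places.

0.853

Per-class precision (TP/(TP+FP)):
  pedestrian: TP=14, FP=2+1+1=4 → 14/18 = 0.7778
  noentry: TP=9, FP=1+0+0=1 → 9/10 = 0.9000
  yield: TP=8, FP=2+0+0=2 → 8/10 = 0.8000
  speed: TP=14, FP=0+1+0=1 → 14/15 = 0.9333
Macro-precision = mean = (0.7778 + 0.9000 + 0.8000 + 0.9333) / 4 = 0.853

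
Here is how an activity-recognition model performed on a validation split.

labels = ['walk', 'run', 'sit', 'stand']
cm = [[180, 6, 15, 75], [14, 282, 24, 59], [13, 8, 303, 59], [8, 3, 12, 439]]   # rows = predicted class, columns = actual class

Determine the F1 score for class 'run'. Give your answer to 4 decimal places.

0.8319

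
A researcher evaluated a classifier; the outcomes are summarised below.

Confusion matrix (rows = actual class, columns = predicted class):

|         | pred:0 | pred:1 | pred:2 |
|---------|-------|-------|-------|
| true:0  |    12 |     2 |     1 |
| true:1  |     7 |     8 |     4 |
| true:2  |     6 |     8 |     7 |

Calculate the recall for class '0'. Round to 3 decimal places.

0.800

recall = TP/(TP+FN).
0: TP=12, FN=2+1=3 → 12/15 = 0.8000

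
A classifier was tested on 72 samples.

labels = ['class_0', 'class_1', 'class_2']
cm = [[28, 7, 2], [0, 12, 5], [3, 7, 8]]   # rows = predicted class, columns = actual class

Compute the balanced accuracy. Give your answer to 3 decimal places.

0.633

Balanced accuracy = mean of per-class recall.
  class_0: recall = 28/31 = 0.9032
  class_1: recall = 12/26 = 0.4615
  class_2: recall = 8/15 = 0.5333
Mean = (0.9032 + 0.4615 + 0.5333) / 3 = 0.633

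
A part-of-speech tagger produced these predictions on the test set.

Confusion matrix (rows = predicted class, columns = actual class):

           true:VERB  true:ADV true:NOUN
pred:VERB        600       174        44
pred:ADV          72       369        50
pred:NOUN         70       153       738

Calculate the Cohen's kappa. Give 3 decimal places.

0.625

Observed agreement pₒ = trace/N = 1707/2270 = 0.7520
Expected agreement pₑ = Σ (rowᵢ·colᵢ)/N² = (742·818 + 696·491 + 832·961)/2270² = 0.3393
κ = (pₒ − pₑ)/(1 − pₑ) = (0.7520 − 0.3393)/(1 − 0.3393) = 0.625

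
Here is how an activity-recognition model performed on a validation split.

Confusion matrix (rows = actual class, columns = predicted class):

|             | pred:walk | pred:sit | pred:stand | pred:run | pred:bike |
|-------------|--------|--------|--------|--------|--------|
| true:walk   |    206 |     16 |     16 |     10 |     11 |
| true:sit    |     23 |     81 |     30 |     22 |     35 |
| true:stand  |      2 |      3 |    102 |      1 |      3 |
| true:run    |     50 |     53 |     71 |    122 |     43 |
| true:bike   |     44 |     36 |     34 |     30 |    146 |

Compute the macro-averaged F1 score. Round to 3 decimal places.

0.542

Per-class F1 score (2·TP/(2·TP+FP+FN)):
  walk: TP=206, FP=23+2+50+44=119, FN=16+16+10+11=53 → 412/584 = 0.7055
  sit: TP=81, FP=16+3+53+36=108, FN=23+30+22+35=110 → 162/380 = 0.4263
  stand: TP=102, FP=16+30+71+34=151, FN=2+3+1+3=9 → 204/364 = 0.5604
  run: TP=122, FP=10+22+1+30=63, FN=50+53+71+43=217 → 244/524 = 0.4656
  bike: TP=146, FP=11+35+3+43=92, FN=44+36+34+30=144 → 292/528 = 0.5530
Macro-F1 score = mean = (0.7055 + 0.4263 + 0.5604 + 0.4656 + 0.5530) / 5 = 0.542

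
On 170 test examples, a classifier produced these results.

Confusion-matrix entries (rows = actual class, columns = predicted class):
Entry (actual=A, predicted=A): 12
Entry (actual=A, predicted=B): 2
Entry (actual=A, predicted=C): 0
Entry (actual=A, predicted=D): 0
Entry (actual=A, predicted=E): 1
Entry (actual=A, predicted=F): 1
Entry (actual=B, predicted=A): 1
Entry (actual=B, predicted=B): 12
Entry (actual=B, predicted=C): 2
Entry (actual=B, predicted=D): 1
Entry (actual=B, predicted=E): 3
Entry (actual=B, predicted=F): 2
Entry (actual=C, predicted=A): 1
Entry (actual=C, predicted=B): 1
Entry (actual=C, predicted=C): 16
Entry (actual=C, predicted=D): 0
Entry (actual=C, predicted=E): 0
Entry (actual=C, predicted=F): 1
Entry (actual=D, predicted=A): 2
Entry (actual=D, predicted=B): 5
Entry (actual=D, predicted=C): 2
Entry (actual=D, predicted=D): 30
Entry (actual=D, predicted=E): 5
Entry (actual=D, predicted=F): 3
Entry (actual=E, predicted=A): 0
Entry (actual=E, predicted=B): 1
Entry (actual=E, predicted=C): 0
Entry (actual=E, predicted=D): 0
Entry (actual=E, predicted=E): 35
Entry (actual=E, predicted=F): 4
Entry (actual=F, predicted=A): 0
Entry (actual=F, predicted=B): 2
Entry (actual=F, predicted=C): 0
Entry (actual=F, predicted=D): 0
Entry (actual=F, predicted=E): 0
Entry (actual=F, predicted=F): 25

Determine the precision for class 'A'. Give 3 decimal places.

0.750

Treat 'A' as positive and all other classes as negative.
precision = TP/(TP+FP).
A: TP=12, FP=1+1+2+0+0=4 → 12/16 = 0.7500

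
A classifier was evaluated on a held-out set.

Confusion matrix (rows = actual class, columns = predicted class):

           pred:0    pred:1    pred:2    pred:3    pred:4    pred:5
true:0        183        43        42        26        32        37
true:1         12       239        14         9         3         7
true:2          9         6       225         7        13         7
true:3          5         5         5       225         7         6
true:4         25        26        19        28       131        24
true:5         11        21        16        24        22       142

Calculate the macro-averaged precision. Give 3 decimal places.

0.687

Per-class precision (TP/(TP+FP)):
  0: TP=183, FP=12+9+5+25+11=62 → 183/245 = 0.7469
  1: TP=239, FP=43+6+5+26+21=101 → 239/340 = 0.7029
  2: TP=225, FP=42+14+5+19+16=96 → 225/321 = 0.7009
  3: TP=225, FP=26+9+7+28+24=94 → 225/319 = 0.7053
  4: TP=131, FP=32+3+13+7+22=77 → 131/208 = 0.6298
  5: TP=142, FP=37+7+7+6+24=81 → 142/223 = 0.6368
Macro-precision = mean = (0.7469 + 0.7029 + 0.7009 + 0.7053 + 0.6298 + 0.6368) / 6 = 0.687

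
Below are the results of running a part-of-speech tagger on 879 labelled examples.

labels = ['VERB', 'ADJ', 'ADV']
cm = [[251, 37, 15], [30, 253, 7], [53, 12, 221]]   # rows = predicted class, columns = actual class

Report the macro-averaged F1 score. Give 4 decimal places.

0.8261

Per-class F1 score (2·TP/(2·TP+FP+FN)):
  VERB: TP=251, FP=37+15=52, FN=30+53=83 → 502/637 = 0.78807
  ADJ: TP=253, FP=30+7=37, FN=37+12=49 → 506/592 = 0.85473
  ADV: TP=221, FP=53+12=65, FN=15+7=22 → 442/529 = 0.83554
Macro-F1 score = mean = (0.78807 + 0.85473 + 0.83554) / 3 = 0.8261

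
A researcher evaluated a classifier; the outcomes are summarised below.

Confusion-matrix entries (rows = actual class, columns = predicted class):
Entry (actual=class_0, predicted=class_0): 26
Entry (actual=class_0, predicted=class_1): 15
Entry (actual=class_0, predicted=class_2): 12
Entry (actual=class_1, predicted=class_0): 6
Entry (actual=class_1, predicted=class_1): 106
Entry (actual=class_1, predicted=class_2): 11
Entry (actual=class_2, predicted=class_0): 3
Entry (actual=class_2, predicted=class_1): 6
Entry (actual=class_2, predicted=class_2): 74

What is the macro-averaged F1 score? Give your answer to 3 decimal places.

Per-class F1 score (2·TP/(2·TP+FP+FN)):
  class_0: TP=26, FP=6+3=9, FN=15+12=27 → 52/88 = 0.5909
  class_1: TP=106, FP=15+6=21, FN=6+11=17 → 212/250 = 0.8480
  class_2: TP=74, FP=12+11=23, FN=3+6=9 → 148/180 = 0.8222
Macro-F1 score = mean = (0.5909 + 0.8480 + 0.8222) / 3 = 0.754

0.754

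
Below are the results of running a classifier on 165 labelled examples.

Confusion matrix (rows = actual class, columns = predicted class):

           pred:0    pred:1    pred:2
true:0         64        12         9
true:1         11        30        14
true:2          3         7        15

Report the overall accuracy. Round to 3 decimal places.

Accuracy = trace / total = (64+30+15=109) / 165 = 109/165 = 0.661

0.661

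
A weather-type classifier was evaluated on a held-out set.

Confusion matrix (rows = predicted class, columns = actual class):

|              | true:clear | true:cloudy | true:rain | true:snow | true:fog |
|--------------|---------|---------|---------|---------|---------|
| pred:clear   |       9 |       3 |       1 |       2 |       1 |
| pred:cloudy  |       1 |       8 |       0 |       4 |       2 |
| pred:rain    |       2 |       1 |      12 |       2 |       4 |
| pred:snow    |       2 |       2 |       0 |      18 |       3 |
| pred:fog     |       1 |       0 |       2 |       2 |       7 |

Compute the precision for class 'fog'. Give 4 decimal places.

0.5833

Treat 'fog' as positive and all other classes as negative.
precision = TP/(TP+FP).
fog: TP=7, FP=1+0+2+2=5 → 7/12 = 0.58333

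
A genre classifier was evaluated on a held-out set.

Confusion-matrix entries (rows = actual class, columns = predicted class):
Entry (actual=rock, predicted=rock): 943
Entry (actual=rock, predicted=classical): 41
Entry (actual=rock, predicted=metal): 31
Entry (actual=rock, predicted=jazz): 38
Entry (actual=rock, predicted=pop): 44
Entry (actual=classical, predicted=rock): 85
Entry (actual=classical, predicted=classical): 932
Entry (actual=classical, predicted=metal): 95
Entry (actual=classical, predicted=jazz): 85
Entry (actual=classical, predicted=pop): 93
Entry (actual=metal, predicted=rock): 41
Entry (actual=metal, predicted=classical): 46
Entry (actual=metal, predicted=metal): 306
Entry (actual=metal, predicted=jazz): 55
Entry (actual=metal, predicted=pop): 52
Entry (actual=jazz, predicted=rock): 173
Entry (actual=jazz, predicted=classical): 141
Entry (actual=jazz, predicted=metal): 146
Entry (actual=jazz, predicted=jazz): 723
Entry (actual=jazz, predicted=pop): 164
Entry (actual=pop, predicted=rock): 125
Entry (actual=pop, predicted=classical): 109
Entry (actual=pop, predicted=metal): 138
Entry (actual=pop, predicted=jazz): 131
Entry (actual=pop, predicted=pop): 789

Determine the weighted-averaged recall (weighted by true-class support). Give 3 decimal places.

Per-class recall (TP/(TP+FN)):
  rock: TP=943, FN=41+31+38+44=154 → 943/1097 = 0.8596
  classical: TP=932, FN=85+95+85+93=358 → 932/1290 = 0.7225
  metal: TP=306, FN=41+46+55+52=194 → 306/500 = 0.6120
  jazz: TP=723, FN=173+141+146+164=624 → 723/1347 = 0.5367
  pop: TP=789, FN=125+109+138+131=503 → 789/1292 = 0.6107
Weighted-recall = Σ (supportᵢ/N)·recallᵢ with N=5526: (1097/5526)·0.8596 + (1290/5526)·0.7225 + (500/5526)·0.6120 + (1347/5526)·0.5367 + (1292/5526)·0.6107 = 0.668

0.668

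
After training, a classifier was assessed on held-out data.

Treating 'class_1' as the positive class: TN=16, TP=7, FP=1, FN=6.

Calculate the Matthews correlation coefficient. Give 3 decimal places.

0.537

MCC = (TP·TN − FP·FN) / √((TP+FP)(TP+FN)(TN+FP)(TN+FN))
Numerator = 7·16 − 1·6 = 106
Denominator = √(8·13·17·22) = √38896 = 197.2207
MCC = 106 / 197.2207 = 0.537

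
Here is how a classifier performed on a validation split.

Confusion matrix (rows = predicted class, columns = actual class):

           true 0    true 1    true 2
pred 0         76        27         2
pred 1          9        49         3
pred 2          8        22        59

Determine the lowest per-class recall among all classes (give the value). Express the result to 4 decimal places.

Per-class recall (TP/(TP+FN)):
  0: TP=76, FN=9+8=17 → 76/93 = 0.81720
  1: TP=49, FN=27+22=49 → 49/98 = 0.50000
  2: TP=59, FN=2+3=5 → 59/64 = 0.92188
Lowest is class '1' with recall = 0.5000.

0.5000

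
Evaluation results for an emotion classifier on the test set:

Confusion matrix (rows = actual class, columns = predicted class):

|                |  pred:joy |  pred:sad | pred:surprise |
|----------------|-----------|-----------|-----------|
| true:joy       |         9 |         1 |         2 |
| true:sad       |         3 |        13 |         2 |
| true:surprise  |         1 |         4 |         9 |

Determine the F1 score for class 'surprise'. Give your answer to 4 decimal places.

0.6667

F1 score = 2·TP/(2·TP+FP+FN).
surprise: TP=9, FP=2+2=4, FN=1+4=5 → 18/27 = 0.66667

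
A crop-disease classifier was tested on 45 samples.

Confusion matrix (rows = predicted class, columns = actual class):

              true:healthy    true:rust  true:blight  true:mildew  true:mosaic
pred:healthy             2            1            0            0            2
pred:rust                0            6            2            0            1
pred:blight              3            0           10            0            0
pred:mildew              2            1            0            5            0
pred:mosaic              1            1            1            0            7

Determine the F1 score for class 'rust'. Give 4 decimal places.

0.6667

Take TP from the diagonal, FP from the rest of the 'rust' prediction marginal, FN from the rest of the 'rust' actual marginal.
F1 score = 2·TP/(2·TP+FP+FN).
rust: TP=6, FP=0+2+0+1=3, FN=1+0+1+1=3 → 12/18 = 0.66667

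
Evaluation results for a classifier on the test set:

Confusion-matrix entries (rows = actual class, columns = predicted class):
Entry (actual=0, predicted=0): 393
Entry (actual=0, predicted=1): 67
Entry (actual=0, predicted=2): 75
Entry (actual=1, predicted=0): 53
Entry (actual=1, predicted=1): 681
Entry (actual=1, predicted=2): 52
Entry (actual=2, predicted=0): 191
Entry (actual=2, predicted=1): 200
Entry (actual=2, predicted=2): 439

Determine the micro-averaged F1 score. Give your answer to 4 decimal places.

0.7034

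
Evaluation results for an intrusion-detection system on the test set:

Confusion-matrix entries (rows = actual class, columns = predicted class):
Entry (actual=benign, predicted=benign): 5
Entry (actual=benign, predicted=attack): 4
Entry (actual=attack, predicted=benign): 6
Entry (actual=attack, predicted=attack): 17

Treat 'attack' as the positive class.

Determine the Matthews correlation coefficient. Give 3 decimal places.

MCC = (TP·TN − FP·FN) / √((TP+FP)(TP+FN)(TN+FP)(TN+FN))
Numerator = 17·5 − 4·6 = 61
Denominator = √(21·23·9·11) = √47817 = 218.6710
MCC = 61 / 218.6710 = 0.279

0.279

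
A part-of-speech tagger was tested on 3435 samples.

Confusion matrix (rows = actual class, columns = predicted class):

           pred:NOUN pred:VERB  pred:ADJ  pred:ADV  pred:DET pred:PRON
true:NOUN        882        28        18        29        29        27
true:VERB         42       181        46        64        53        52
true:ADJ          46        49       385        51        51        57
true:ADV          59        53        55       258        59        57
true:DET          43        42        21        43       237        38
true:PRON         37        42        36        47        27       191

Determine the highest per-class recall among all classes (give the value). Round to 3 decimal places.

0.871

Per-class recall (TP/(TP+FN)):
  NOUN: TP=882, FN=28+18+29+29+27=131 → 882/1013 = 0.8707
  VERB: TP=181, FN=42+46+64+53+52=257 → 181/438 = 0.4132
  ADJ: TP=385, FN=46+49+51+51+57=254 → 385/639 = 0.6025
  ADV: TP=258, FN=59+53+55+59+57=283 → 258/541 = 0.4769
  DET: TP=237, FN=43+42+21+43+38=187 → 237/424 = 0.5590
  PRON: TP=191, FN=37+42+36+47+27=189 → 191/380 = 0.5026
Highest is class 'NOUN' with recall = 0.871.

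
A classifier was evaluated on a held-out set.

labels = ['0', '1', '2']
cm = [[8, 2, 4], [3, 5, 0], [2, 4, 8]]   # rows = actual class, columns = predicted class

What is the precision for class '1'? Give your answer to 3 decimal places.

0.455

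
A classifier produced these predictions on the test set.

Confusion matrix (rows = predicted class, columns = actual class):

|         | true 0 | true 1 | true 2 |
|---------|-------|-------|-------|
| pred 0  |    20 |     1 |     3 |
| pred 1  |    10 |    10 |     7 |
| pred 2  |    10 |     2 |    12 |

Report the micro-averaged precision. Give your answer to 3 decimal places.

Micro-averaging pools counts across classes: ΣTP=42, ΣFP=33, ΣFN=33.
Micro-precision = TP/(TP+FP) on pooled counts = 0.560 (equals overall accuracy in single-label multiclass).

0.560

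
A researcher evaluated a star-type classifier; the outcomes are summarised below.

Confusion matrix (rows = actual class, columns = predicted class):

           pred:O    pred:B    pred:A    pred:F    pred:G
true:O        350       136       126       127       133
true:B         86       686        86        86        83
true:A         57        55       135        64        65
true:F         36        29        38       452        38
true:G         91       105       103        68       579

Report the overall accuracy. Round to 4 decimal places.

Accuracy = trace / total = (350+686+135+452+579=2202) / 3814 = 2202/3814 = 0.5773

0.5773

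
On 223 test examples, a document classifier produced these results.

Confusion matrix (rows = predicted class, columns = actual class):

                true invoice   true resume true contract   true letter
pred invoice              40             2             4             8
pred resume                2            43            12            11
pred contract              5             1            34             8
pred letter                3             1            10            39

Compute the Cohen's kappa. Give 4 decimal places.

0.6011

Observed agreement pₒ = trace/N = 156/223 = 0.69955
Expected agreement pₑ = Σ (rowᵢ·colᵢ)/N² = (50·54 + 47·68 + 60·48 + 66·53)/223² = 0.24682
κ = (pₒ − pₑ)/(1 − pₑ) = (0.69955 − 0.24682)/(1 − 0.24682) = 0.6011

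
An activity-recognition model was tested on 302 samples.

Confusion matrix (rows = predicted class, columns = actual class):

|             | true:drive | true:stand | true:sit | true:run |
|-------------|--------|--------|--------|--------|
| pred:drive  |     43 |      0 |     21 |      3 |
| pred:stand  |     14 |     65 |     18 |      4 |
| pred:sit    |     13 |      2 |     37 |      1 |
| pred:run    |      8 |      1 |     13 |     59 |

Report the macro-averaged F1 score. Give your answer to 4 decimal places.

0.6702

Per-class F1 score (2·TP/(2·TP+FP+FN)):
  drive: TP=43, FP=0+21+3=24, FN=14+13+8=35 → 86/145 = 0.59310
  stand: TP=65, FP=14+18+4=36, FN=0+2+1=3 → 130/169 = 0.76923
  sit: TP=37, FP=13+2+1=16, FN=21+18+13=52 → 74/142 = 0.52113
  run: TP=59, FP=8+1+13=22, FN=3+4+1=8 → 118/148 = 0.79730
Macro-F1 score = mean = (0.59310 + 0.76923 + 0.52113 + 0.79730) / 4 = 0.6702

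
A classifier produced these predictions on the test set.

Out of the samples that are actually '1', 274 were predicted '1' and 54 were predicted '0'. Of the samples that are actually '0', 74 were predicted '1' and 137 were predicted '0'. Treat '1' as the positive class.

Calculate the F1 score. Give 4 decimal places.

0.8107

Precision = TP/(TP+FP) = 274/348 = 0.7874
Recall = TP/(TP+FN) = 274/328 = 0.8354
F1 = 2·TP/(2·TP+FP+FN) = 548/676 = 0.8107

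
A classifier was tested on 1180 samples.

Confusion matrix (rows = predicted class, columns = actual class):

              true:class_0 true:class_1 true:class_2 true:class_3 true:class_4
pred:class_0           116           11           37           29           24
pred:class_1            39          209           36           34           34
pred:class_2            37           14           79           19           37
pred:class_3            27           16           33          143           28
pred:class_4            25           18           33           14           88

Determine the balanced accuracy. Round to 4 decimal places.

Balanced accuracy = mean of per-class recall.
  class_0: recall = 116/244 = 0.47541
  class_1: recall = 209/268 = 0.77985
  class_2: recall = 79/218 = 0.36239
  class_3: recall = 143/239 = 0.59833
  class_4: recall = 88/211 = 0.41706
Mean = (0.47541 + 0.77985 + 0.36239 + 0.59833 + 0.41706) / 5 = 0.5266

0.5266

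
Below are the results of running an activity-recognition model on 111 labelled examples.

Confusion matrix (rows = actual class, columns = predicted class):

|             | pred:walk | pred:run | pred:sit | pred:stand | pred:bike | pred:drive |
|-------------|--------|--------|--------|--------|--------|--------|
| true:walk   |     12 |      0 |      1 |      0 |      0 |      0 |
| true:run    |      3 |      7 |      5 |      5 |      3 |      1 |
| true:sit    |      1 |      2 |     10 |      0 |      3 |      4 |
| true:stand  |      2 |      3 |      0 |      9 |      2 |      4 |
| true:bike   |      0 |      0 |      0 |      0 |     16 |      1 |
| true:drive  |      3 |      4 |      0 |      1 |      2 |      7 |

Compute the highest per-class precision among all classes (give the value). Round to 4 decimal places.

0.6250

Per-class precision (TP/(TP+FP)):
  walk: TP=12, FP=3+1+2+0+3=9 → 12/21 = 0.57143
  run: TP=7, FP=0+2+3+0+4=9 → 7/16 = 0.43750
  sit: TP=10, FP=1+5+0+0+0=6 → 10/16 = 0.62500
  stand: TP=9, FP=0+5+0+0+1=6 → 9/15 = 0.60000
  bike: TP=16, FP=0+3+3+2+2=10 → 16/26 = 0.61538
  drive: TP=7, FP=0+1+4+4+1=10 → 7/17 = 0.41176
Highest is class 'sit' with precision = 0.6250.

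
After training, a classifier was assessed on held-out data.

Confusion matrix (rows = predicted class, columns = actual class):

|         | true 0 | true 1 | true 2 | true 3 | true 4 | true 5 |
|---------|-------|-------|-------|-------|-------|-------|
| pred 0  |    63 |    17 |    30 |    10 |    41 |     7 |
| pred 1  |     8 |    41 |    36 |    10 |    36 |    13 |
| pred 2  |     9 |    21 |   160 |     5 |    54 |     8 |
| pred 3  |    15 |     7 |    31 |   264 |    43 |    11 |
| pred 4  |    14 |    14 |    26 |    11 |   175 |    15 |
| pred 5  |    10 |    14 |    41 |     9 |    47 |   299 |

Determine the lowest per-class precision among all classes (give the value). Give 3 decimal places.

Per-class precision (TP/(TP+FP)):
  0: TP=63, FP=17+30+10+41+7=105 → 63/168 = 0.3750
  1: TP=41, FP=8+36+10+36+13=103 → 41/144 = 0.2847
  2: TP=160, FP=9+21+5+54+8=97 → 160/257 = 0.6226
  3: TP=264, FP=15+7+31+43+11=107 → 264/371 = 0.7116
  4: TP=175, FP=14+14+26+11+15=80 → 175/255 = 0.6863
  5: TP=299, FP=10+14+41+9+47=121 → 299/420 = 0.7119
Lowest is class '1' with precision = 0.285.

0.285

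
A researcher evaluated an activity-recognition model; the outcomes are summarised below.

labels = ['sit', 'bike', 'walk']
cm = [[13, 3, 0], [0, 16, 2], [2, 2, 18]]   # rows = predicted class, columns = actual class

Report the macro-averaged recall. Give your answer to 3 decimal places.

Per-class recall (TP/(TP+FN)):
  sit: TP=13, FN=0+2=2 → 13/15 = 0.8667
  bike: TP=16, FN=3+2=5 → 16/21 = 0.7619
  walk: TP=18, FN=0+2=2 → 18/20 = 0.9000
Macro-recall = mean = (0.8667 + 0.7619 + 0.9000) / 3 = 0.843

0.843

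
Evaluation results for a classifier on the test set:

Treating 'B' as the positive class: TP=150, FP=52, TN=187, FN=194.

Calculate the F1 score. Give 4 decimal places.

Precision = TP/(TP+FP) = 150/202 = 0.7426
Recall = TP/(TP+FN) = 150/344 = 0.4360
F1 = 2·TP/(2·TP+FP+FN) = 300/546 = 0.5495

0.5495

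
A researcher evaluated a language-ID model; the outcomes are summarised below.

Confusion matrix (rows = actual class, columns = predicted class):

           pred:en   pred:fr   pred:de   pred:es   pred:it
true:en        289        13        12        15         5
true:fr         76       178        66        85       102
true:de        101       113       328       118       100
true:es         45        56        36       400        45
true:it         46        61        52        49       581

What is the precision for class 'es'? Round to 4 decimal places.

0.5997

Take TP from the diagonal, FP from the rest of the 'es' prediction marginal, FN from the rest of the 'es' actual marginal.
precision = TP/(TP+FP).
es: TP=400, FP=15+85+118+49=267 → 400/667 = 0.59970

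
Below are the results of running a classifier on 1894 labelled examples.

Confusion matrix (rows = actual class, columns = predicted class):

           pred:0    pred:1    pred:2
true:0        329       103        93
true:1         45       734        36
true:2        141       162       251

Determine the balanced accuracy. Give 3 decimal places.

0.660

Balanced accuracy = mean of per-class recall.
  0: recall = 329/525 = 0.6267
  1: recall = 734/815 = 0.9006
  2: recall = 251/554 = 0.4531
Mean = (0.6267 + 0.9006 + 0.4531) / 3 = 0.660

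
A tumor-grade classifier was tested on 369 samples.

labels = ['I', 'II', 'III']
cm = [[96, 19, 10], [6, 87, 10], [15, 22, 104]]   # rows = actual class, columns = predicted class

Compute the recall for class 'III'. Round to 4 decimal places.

Treat 'III' as positive and all other classes as negative.
recall = TP/(TP+FN).
III: TP=104, FN=15+22=37 → 104/141 = 0.73759

0.7376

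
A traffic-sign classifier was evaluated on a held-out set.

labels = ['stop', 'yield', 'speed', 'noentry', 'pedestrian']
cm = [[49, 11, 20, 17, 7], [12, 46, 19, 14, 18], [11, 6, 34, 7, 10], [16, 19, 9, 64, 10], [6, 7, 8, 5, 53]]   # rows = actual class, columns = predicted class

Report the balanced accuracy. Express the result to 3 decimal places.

0.521

Balanced accuracy = mean of per-class recall.
  stop: recall = 49/104 = 0.4712
  yield: recall = 46/109 = 0.4220
  speed: recall = 34/68 = 0.5000
  noentry: recall = 64/118 = 0.5424
  pedestrian: recall = 53/79 = 0.6709
Mean = (0.4712 + 0.4220 + 0.5000 + 0.5424 + 0.6709) / 5 = 0.521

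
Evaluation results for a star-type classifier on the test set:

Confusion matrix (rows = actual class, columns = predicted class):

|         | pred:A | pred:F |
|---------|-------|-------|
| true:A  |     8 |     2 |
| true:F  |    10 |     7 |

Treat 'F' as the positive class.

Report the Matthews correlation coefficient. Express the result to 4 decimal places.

MCC = (TP·TN − FP·FN) / √((TP+FP)(TP+FN)(TN+FP)(TN+FN))
Numerator = 7·8 − 2·10 = 36
Denominator = √(9·17·10·18) = √27540 = 165.9518
MCC = 36 / 165.9518 = 0.2169

0.2169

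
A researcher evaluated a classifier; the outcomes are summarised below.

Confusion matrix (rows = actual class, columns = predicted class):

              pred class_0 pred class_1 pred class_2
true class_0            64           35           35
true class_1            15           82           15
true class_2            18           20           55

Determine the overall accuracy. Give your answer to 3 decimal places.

0.593

Accuracy = trace / total = (64+82+55=201) / 339 = 201/339 = 0.593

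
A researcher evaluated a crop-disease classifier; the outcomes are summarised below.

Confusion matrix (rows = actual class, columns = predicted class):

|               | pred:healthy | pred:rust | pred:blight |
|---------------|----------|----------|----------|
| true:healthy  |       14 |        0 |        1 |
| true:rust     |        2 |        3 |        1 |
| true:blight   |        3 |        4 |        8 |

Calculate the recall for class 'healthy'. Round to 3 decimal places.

One-vs-rest for 'healthy': TP = diagonal; FP = other classes predicted 'healthy'; FN = 'healthy' predicted as other.
recall = TP/(TP+FN).
healthy: TP=14, FN=0+1=1 → 14/15 = 0.9333

0.933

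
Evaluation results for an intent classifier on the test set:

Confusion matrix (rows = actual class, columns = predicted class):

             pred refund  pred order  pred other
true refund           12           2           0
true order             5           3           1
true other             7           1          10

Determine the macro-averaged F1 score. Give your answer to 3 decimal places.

0.574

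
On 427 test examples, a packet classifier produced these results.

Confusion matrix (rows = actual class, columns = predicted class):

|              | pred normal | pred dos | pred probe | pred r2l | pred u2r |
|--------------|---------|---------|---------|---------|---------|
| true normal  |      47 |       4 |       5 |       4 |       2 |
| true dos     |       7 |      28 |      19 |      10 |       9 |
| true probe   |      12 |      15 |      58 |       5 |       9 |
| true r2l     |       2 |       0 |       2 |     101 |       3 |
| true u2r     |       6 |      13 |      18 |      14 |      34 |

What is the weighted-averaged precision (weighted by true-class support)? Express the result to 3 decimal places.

0.613

Per-class precision (TP/(TP+FP)):
  normal: TP=47, FP=7+12+2+6=27 → 47/74 = 0.6351
  dos: TP=28, FP=4+15+0+13=32 → 28/60 = 0.4667
  probe: TP=58, FP=5+19+2+18=44 → 58/102 = 0.5686
  r2l: TP=101, FP=4+10+5+14=33 → 101/134 = 0.7537
  u2r: TP=34, FP=2+9+9+3=23 → 34/57 = 0.5965
Weighted-precision = Σ (supportᵢ/N)·precisionᵢ with N=427: (62/427)·0.6351 + (73/427)·0.4667 + (99/427)·0.5686 + (108/427)·0.7537 + (85/427)·0.5965 = 0.613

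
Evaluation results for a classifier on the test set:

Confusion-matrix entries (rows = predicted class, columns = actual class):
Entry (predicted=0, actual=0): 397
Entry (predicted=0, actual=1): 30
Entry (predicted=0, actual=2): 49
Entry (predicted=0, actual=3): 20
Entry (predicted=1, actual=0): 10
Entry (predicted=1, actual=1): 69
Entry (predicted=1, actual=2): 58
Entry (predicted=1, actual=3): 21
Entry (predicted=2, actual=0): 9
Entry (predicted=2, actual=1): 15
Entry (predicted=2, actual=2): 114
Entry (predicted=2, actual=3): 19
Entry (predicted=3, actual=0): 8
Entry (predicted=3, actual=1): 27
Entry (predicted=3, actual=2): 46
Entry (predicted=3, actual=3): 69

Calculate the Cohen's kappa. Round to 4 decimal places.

Observed agreement pₒ = trace/N = 649/961 = 0.67534
Expected agreement pₑ = Σ (rowᵢ·colᵢ)/N² = (424·496 + 141·158 + 267·157 + 129·150)/961² = 0.31819
κ = (pₒ − pₑ)/(1 − pₑ) = (0.67534 − 0.31819)/(1 − 0.31819) = 0.5238

0.5238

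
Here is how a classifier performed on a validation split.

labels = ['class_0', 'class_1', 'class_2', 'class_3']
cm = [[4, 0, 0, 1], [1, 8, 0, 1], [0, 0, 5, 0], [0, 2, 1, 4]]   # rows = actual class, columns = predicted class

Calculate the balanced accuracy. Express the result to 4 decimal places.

0.7929

Balanced accuracy = mean of per-class recall.
  class_0: recall = 4/5 = 0.80000
  class_1: recall = 8/10 = 0.80000
  class_2: recall = 5/5 = 1.00000
  class_3: recall = 4/7 = 0.57143
Mean = (0.80000 + 0.80000 + 1.00000 + 0.57143) / 4 = 0.7929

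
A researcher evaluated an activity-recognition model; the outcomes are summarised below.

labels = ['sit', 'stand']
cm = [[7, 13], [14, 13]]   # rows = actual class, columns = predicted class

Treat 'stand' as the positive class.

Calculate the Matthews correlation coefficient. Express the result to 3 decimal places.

-0.168

MCC = (TP·TN − FP·FN) / √((TP+FP)(TP+FN)(TN+FP)(TN+FN))
Numerator = 13·7 − 13·14 = -91
Denominator = √(26·27·20·21) = √294840 = 542.9917
MCC = -91 / 542.9917 = -0.168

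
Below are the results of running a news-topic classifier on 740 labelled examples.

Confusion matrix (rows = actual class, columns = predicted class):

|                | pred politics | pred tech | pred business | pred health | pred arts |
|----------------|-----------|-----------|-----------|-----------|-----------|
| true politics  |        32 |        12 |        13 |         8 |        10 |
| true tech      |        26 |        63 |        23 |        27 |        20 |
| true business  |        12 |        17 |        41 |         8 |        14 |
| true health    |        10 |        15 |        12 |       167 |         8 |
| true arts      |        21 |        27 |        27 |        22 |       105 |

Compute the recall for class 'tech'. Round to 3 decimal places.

Treat 'tech' as positive and all other classes as negative.
recall = TP/(TP+FN).
tech: TP=63, FN=26+23+27+20=96 → 63/159 = 0.3962

0.396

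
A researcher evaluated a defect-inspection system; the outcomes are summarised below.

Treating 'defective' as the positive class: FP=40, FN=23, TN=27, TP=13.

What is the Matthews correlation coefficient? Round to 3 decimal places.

-0.225

MCC = (TP·TN − FP·FN) / √((TP+FP)(TP+FN)(TN+FP)(TN+FN))
Numerator = 13·27 − 40·23 = -569
Denominator = √(53·36·67·50) = √6391800 = 2528.2009
MCC = -569 / 2528.2009 = -0.225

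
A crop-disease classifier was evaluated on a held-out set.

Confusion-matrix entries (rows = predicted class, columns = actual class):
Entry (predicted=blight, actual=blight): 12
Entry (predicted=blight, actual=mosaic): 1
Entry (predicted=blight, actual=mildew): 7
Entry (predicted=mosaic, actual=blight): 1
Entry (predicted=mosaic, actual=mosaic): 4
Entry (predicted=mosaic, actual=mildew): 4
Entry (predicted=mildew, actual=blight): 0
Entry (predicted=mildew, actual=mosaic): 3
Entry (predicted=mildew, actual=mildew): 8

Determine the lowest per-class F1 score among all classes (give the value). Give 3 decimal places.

Per-class F1 score (2·TP/(2·TP+FP+FN)):
  blight: TP=12, FP=1+7=8, FN=1+0=1 → 24/33 = 0.7273
  mosaic: TP=4, FP=1+4=5, FN=1+3=4 → 8/17 = 0.4706
  mildew: TP=8, FP=0+3=3, FN=7+4=11 → 16/30 = 0.5333
Lowest is class 'mosaic' with F1 score = 0.471.

0.471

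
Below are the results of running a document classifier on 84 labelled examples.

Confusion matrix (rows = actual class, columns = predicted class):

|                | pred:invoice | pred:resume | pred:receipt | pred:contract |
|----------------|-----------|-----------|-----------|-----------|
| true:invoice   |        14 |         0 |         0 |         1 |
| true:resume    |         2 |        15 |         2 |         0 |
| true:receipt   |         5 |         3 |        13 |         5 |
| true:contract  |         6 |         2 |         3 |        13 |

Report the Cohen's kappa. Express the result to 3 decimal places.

0.544

Observed agreement pₒ = trace/N = 55/84 = 0.6548
Expected agreement pₑ = Σ (rowᵢ·colᵢ)/N² = (15·27 + 19·20 + 26·18 + 24·19)/84² = 0.2422
κ = (pₒ − pₑ)/(1 − pₑ) = (0.6548 − 0.2422)/(1 − 0.2422) = 0.544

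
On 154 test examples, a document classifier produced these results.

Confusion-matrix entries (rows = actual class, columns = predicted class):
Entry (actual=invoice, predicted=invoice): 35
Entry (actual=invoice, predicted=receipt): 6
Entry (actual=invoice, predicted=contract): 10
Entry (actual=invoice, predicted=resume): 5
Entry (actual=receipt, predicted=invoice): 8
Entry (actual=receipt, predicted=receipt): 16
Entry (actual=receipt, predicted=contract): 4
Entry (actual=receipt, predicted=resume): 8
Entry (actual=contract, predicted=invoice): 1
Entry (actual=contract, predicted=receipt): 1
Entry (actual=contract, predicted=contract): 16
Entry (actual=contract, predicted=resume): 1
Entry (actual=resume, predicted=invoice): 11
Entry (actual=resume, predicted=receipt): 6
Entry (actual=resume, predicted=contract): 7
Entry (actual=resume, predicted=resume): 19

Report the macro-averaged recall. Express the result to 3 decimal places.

0.588

Per-class recall (TP/(TP+FN)):
  invoice: TP=35, FN=6+10+5=21 → 35/56 = 0.6250
  receipt: TP=16, FN=8+4+8=20 → 16/36 = 0.4444
  contract: TP=16, FN=1+1+1=3 → 16/19 = 0.8421
  resume: TP=19, FN=11+6+7=24 → 19/43 = 0.4419
Macro-recall = mean = (0.6250 + 0.4444 + 0.8421 + 0.4419) / 4 = 0.588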